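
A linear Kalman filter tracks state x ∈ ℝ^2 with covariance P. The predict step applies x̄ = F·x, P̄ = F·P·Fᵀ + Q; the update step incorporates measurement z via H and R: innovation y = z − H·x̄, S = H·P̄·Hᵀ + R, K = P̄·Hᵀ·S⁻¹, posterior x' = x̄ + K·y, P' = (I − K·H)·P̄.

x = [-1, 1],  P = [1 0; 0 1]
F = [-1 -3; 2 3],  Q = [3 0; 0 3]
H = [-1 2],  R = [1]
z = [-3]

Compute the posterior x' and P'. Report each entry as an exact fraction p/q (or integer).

x' = [1/122, -179/122]
P' = [361/122 163/122; 163/122 103/122]

x̄ = F·x = [-2, 1]
P̄ = F·P·Fᵀ + Q = [13 -11; -11 16]
y = z − H·x̄ = [-7]
S = H·P̄·Hᵀ + R = [122]
K = P̄·Hᵀ·S⁻¹ = [-35/122; 43/122]
x' = x̄ + K·y = [1/122, -179/122]
P' = (I − K·H)·P̄ = [361/122 163/122; 163/122 103/122]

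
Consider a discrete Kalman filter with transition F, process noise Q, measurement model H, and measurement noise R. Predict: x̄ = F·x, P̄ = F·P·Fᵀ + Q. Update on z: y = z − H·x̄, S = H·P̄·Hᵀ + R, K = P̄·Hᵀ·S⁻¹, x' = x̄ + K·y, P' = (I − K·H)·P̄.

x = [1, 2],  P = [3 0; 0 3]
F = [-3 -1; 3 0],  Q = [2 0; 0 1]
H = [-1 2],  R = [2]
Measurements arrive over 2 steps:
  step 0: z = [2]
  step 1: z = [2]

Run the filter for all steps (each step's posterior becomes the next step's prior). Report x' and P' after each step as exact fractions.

step 0: x' = [-248/127, 15/254], P' = [366/127 140/127; 140/127 223/254]
step 1: x' = [-79396/66587, 21932/66587], P' = [118722/66587 35506/66587; 35506/66587 38865/66587]

step 0: x̄ = F·x = [-5, 3]
step 0: P̄ = F·P·Fᵀ + Q = [32 -27; -27 28]
step 0: y = z − H·x̄ = [-9]
step 0: S = H·P̄·Hᵀ + R = [254]
step 0: K = P̄·Hᵀ·S⁻¹ = [-43/127; 83/254]
step 0: x' = x̄ + K·y = [-248/127, 15/254]
step 0: P' = (I − K·H)·P̄ = [366/127 140/127; 140/127 223/254]
step 1: x̄ = F·x = [1473/254, -744/127]
step 1: P̄ = F·P·Fᵀ + Q = [8999/254 -3714/127; -3714/127 3421/127]
step 1: y = z − H·x̄ = [4957/254]
step 1: S = H·P̄·Hᵀ + R = [66587/254]
step 1: K = P̄·Hᵀ·S⁻¹ = [-23855/66587; 21112/66587]
step 1: x' = x̄ + K·y = [-79396/66587, 21932/66587]
step 1: P' = (I − K·H)·P̄ = [118722/66587 35506/66587; 35506/66587 38865/66587]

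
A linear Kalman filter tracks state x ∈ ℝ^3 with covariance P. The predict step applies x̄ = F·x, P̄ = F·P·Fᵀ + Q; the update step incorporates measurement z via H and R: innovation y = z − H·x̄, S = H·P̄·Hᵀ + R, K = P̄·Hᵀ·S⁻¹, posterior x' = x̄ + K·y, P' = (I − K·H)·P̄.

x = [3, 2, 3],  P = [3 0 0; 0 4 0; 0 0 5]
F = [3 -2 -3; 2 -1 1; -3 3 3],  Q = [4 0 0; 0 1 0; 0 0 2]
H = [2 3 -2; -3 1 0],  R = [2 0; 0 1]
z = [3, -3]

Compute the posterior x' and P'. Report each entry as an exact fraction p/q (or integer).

x̄ = F·x = [-4, 7, 6]
P̄ = F·P·Fᵀ + Q = [92 11 -96; 11 22 -15; -96 -15 110]
y = z − H·x̄ = [2, -22]
S = H·P̄·Hᵀ + R = [2088 -1109; -1109 785]
K = P̄·Hᵀ·S⁻¹ = [27180/409199 -99739/409199; 80431/409199 107894/409199; -55988/409199 63211/409199]
x' = x̄ + K·y = [611822/409199, 651587/409199, 952576/409199]
P' = (I − K·H)·P̄ = [98853/409199 196820/409199 366903/409199; 196820/409199 698354/409199 1163920/409199; 366903/409199 1163920/409199 2168771/409199]

x' = [611822/409199, 651587/409199, 952576/409199]
P' = [98853/409199 196820/409199 366903/409199; 196820/409199 698354/409199 1163920/409199; 366903/409199 1163920/409199 2168771/409199]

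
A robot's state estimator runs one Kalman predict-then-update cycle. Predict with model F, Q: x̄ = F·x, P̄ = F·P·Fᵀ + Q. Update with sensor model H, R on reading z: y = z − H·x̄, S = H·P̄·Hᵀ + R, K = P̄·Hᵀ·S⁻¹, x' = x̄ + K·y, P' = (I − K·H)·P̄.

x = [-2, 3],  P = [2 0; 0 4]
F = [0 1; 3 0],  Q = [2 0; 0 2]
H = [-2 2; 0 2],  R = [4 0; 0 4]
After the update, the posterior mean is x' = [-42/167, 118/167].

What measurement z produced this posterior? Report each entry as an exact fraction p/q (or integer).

x̄ = F·x = [3, -6]
P̄ = F·P·Fᵀ + Q = [6 0; 0 20]
S = H·P̄·Hᵀ + R = [108 80; 80 84]
K = P̄·Hᵀ·S⁻¹ = [-63/167 60/167; 10/167 70/167]
x' − x̄ = [-543/167, 1120/167] = K·y
y = (KᵀK)⁻¹·Kᵀ·(x' − x̄) = [21, 13]
z = y + H·x̄ = [21, 13] + [-18, -12] = [3, 1]

z = [3, 1]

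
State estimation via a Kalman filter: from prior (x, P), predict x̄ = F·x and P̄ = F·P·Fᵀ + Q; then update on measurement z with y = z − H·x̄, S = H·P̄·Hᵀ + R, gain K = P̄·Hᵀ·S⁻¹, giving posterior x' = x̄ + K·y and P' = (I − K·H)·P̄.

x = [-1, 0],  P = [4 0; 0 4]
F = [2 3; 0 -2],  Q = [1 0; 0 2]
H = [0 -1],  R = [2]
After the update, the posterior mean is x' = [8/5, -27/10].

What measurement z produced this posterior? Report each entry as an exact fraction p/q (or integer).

z = [3]

x̄ = F·x = [-2, 0]
P̄ = F·P·Fᵀ + Q = [53 -24; -24 18]
S = H·P̄·Hᵀ + R = [20]
K = P̄·Hᵀ·S⁻¹ = [6/5; -9/10]
x' − x̄ = [18/5, -27/10] = K·y
y = (KᵀK)⁻¹·Kᵀ·(x' − x̄) = [3]
z = y + H·x̄ = [3] + [0] = [3]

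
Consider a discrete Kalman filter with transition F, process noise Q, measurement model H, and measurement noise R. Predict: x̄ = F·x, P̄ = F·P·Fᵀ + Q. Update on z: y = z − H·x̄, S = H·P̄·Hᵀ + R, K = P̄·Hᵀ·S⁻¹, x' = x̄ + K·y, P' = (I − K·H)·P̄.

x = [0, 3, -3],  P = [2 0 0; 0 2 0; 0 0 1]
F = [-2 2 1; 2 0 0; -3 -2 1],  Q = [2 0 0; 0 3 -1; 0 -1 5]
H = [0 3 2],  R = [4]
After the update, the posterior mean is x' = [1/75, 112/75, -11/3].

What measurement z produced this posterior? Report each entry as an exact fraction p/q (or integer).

x̄ = F·x = [3, 0, -9]
P̄ = F·P·Fᵀ + Q = [19 -8 5; -8 11 -13; 5 -13 32]
S = H·P̄·Hᵀ + R = [75]
K = P̄·Hᵀ·S⁻¹ = [-14/75; 7/75; 1/3]
x' − x̄ = [-224/75, 112/75, 16/3] = K·y
y = (KᵀK)⁻¹·Kᵀ·(x' − x̄) = [16]
z = y + H·x̄ = [16] + [-18] = [-2]

z = [-2]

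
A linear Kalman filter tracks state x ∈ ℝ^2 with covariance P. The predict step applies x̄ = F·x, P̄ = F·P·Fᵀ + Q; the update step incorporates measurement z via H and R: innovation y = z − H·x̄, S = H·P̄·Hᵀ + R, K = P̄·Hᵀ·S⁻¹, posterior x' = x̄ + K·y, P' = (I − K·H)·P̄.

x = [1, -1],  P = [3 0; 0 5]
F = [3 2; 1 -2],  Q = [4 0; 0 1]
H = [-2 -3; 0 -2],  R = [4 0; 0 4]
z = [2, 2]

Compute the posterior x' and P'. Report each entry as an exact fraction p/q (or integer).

x̄ = F·x = [1, 3]
P̄ = F·P·Fᵀ + Q = [51 -11; -11 24]
y = z − H·x̄ = [13, 8]
S = H·P̄·Hᵀ + R = [292 100; 100 100]
K = P̄·Hᵀ·S⁻¹ = [-91/192 3331/4800; -1/96 -1127/2400]
x' = x̄ + K·y = [1873/4800, -2141/2400]
P' = (I − K·H)·P̄ = [14543/4800 -3331/2400; -3331/2400 1127/1200]

x' = [1873/4800, -2141/2400]
P' = [14543/4800 -3331/2400; -3331/2400 1127/1200]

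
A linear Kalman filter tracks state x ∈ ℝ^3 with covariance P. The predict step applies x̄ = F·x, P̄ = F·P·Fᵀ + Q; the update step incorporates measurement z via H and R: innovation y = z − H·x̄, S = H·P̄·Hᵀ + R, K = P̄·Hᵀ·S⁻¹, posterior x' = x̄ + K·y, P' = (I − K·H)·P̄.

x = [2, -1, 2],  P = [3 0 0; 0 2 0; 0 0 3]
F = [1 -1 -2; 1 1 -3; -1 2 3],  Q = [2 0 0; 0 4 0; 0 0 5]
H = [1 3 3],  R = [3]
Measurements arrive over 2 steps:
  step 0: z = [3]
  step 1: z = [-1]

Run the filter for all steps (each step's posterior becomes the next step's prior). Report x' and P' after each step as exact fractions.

step 0: x̄ = F·x = [-1, -5, 2]
step 0: P̄ = F·P·Fᵀ + Q = [19 19 -25; 19 36 -26; -25 -26 43]
step 0: y = z − H·x̄ = [13]
step 0: S = H·P̄·Hᵀ + R = [229]
step 0: K = P̄·Hᵀ·S⁻¹ = [1/229; 49/229; 26/229]
step 0: x' = x̄ + K·y = [-216/229, -508/229, 796/229]
step 0: P' = (I − K·H)·P̄ = [4350/229 4302/229 -5751/229; 4302/229 5843/229 -7228/229; -5751/229 -7228/229 9171/229]
step 1: x̄ = F·x = [-1300/229, -3112/229, 1588/229]
step 1: P̄ = F·P·Fᵀ + Q = [32823/229 75060/229 -36315/229; 75060/229 180126/229 -83723/229; -36315/229 -83723/229 41968/229]
step 1: y = z − H·x̄ = [5643/229]
step 1: S = H·P̄·Hᵀ + R = [757812/229]
step 1: K = P̄·Hᵀ·S⁻¹ = [24843/126302; 121423/252604; -13465/63151]
step 1: x' = x̄ + K·y = [-9529/11482, -40061/22964, 9647/5741]
step 1: P' = (I − K·H)·P̄ = [966294/63151 1880757/126302 -1250055/63151; 1880757/126302 5545473/252604 -1669472/63151; -1250055/63151 -1669472/63151 2072692/63151]

step 0: x' = [-216/229, -508/229, 796/229], P' = [4350/229 4302/229 -5751/229; 4302/229 5843/229 -7228/229; -5751/229 -7228/229 9171/229]
step 1: x' = [-9529/11482, -40061/22964, 9647/5741], P' = [966294/63151 1880757/126302 -1250055/63151; 1880757/126302 5545473/252604 -1669472/63151; -1250055/63151 -1669472/63151 2072692/63151]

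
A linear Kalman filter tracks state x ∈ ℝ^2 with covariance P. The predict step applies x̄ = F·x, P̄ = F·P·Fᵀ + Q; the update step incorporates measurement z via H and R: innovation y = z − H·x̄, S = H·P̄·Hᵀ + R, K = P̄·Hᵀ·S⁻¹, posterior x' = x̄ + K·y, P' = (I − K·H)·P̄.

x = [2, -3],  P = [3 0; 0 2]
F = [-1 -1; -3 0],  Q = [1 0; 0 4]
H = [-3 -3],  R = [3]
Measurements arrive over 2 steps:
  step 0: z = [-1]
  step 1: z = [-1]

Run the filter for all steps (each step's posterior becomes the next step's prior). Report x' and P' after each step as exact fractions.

step 0: x' = [203/83, -178/83], P' = [321/166 -153/83; -153/83 173/83]
step 1: x' = [1410/5879, -112/5879], P' = [14375/11758 -14109/11758; -14109/11758 17707/11758]

step 0: x̄ = F·x = [1, -6]
step 0: P̄ = F·P·Fᵀ + Q = [6 9; 9 31]
step 0: y = z − H·x̄ = [-16]
step 0: S = H·P̄·Hᵀ + R = [498]
step 0: K = P̄·Hᵀ·S⁻¹ = [-15/166; -20/83]
step 0: x' = x̄ + K·y = [203/83, -178/83]
step 0: P' = (I − K·H)·P̄ = [321/166 -153/83; -153/83 173/83]
step 1: x̄ = F·x = [-25/83, -609/83]
step 1: P̄ = F·P·Fᵀ + Q = [221/166 45/166; 45/166 3553/166]
step 1: y = z − H·x̄ = [-1985/83]
step 1: S = H·P̄·Hᵀ + R = [17637/83]
step 1: K = P̄·Hᵀ·S⁻¹ = [-133/5879; -1799/5879]
step 1: x' = x̄ + K·y = [1410/5879, -112/5879]
step 1: P' = (I − K·H)·P̄ = [14375/11758 -14109/11758; -14109/11758 17707/11758]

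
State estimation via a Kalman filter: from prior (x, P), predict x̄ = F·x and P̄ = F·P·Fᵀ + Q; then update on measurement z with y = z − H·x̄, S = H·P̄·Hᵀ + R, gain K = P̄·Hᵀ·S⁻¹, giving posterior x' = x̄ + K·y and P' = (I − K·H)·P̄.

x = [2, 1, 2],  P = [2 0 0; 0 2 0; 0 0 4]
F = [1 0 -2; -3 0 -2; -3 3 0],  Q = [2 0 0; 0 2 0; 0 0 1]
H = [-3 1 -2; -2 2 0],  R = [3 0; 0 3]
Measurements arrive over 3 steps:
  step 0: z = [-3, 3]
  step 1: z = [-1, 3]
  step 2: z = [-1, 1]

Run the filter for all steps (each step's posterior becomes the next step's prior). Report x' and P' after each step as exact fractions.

step 0: x' = [-71468/23705, -40676/23705, 120863/23705], P' = [220952/23705 216974/23705 -215042/23705; 216974/23705 230408/23705 -202394/23705; -215042/23705 -202394/23705 230897/23705]
step 1: x' = [-518316928/114823157, -1862783312/574115785, 3109376098/574115785], P' = [477586770/114823157 449921448/114823157 -462582378/114823157; 449921448/114823157 2491593498/574115785 -2024198442/574115785; -462582378/114823157 -2024198442/574115785 2690954913/574115785]
step 2: x' = [-16619202337222/6328774240913, -12611191221606/6328774240913, 21509130556690/6328774240913], P' = [22721696540380/6328774240913 21241369588978/6328774240913 -21829474306258/6328774240913; 21241369588978/6328774240913 23955438902380/6328774240913 -18682104628714/6328774240913; -21829474306258/6328774240913 -18682104628714/6328774240913 25933870488553/6328774240913]

step 0: x̄ = F·x = [-2, -10, -3]
step 0: P̄ = F·P·Fᵀ + Q = [20 10 -6; 10 36 18; -6 18 37]
step 0: y = z − H·x̄ = [-5, 19]
step 0: S = H·P̄·Hᵀ + R = [163 16; 16 147]
step 0: K = P̄·Hᵀ·S⁻¹ = [-5266/23705 -2652/23705; -5242/23705 8956/23705; -6354/23705 8432/23705]
step 0: x' = x̄ + K·y = [-71468/23705, -40676/23705, 120863/23705]
step 0: P' = (I − K·H)·P̄ = [220952/23705 216974/23705 -215042/23705; 216974/23705 230408/23705 -202394/23705; -215042/23705 -202394/23705 230897/23705]
step 1: x̄ = F·x = [-313194/23705, -27322/23705, 92376/23705]
step 1: P̄ = F·P·Fᵀ + Q = [2052118/23705 -599436/23705 -87822/23705; -599436/23705 379062/23705 -40086/23705; -87822/23705 -40086/23705 180413/23705]
step 1: y = z − H·x̄ = [-751213/23705, -500629/23705]
step 1: S = H·P̄·Hᵀ + R = [22343987/23705 17675376/23705; 17675376/23705 14591323/23705]
step 1: K = P̄·Hᵀ·S⁻¹ = [-19224702/114823157 -18443548/114823157; -69610446/574115785 161324172/574115785; -155790866/574115785 192475632/574115785]
step 1: x' = x̄ + K·y = [-518316928/114823157, -1862783312/574115785, 3109376098/574115785]
step 1: P' = (I − K·H)·P̄ = [477586770/114823157 449921448/114823157 -462582378/114823157; 449921448/114823157 2491593498/574115785 -2024198442/574115785; -462582378/114823157 -2024198442/574115785 2690954913/574115785]
step 2: x̄ = F·x = [-8810336836/574115785, 1556001724/574115785, 2186403984/574115785]
step 2: P̄ = F·P·Fᵀ + Q = [23551632632/574115785 -5651629458/574115785 -2147260518/574115785; -5651629458/574115785 5648513192/574115785 -487341198/574115785; -2147260518/574115785 -487341198/574115785 3996931597/574115785]
step 2: y = z − H·x̄ = [-24188320049/574115785, -4031712267/114823157]
step 2: S = H·P̄·Hᵀ + R = [245415295947/574115785 38236036112/114823157; 38236036112/114823157 32747193263/114823157]
step 2: K = P̄·Hᵀ·S⁻¹ = [-1088257139882/6328774240913 -986884634268/6328774240913; -801486869042/6328774240913 1809379542268/6328774240913; -1687140895682/6328774240913 2098246451696/6328774240913]
step 2: x' = x̄ + K·y = [-16619202337222/6328774240913, -12611191221606/6328774240913, 21509130556690/6328774240913]
step 2: P' = (I − K·H)·P̄ = [22721696540380/6328774240913 21241369588978/6328774240913 -21829474306258/6328774240913; 21241369588978/6328774240913 23955438902380/6328774240913 -18682104628714/6328774240913; -21829474306258/6328774240913 -18682104628714/6328774240913 25933870488553/6328774240913]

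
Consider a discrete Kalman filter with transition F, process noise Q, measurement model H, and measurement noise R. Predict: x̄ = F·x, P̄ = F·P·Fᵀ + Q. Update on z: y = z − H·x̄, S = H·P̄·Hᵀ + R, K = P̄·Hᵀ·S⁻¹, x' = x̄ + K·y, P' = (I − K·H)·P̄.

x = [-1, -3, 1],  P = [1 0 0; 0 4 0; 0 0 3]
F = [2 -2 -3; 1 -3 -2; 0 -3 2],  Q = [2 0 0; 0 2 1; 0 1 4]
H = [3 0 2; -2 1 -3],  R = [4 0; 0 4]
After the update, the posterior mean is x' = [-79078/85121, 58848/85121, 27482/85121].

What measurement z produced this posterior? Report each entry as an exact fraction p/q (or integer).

x̄ = F·x = [1, 6, 11]
P̄ = F·P·Fᵀ + Q = [49 44 6; 44 51 25; 6 25 52]
S = H·P̄·Hᵀ + R = [725 -502; -502 465]
K = P̄·Hᵀ·S⁻¹ = [37791/85121 27618/85121; 28406/85121 10164/85121; -15056/85121 -42431/85121]
x' − x̄ = [-164199/85121, -451878/85121, -908849/85121] = K·y
y = (KᵀK)⁻¹·Kᵀ·(x' − x̄) = [-27, 31]
z = y + H·x̄ = [-27, 31] + [25, -29] = [-2, 2]

z = [-2, 2]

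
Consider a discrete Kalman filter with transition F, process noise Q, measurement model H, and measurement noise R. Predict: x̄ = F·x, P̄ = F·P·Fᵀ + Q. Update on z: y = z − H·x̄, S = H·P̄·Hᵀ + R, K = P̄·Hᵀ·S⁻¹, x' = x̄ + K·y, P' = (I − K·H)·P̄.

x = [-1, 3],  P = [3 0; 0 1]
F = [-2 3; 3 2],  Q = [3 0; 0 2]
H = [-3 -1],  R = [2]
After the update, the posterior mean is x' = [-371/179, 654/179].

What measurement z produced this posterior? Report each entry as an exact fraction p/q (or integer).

z = [3]

x̄ = F·x = [11, 3]
P̄ = F·P·Fᵀ + Q = [24 -12; -12 33]
S = H·P̄·Hᵀ + R = [179]
K = P̄·Hᵀ·S⁻¹ = [-60/179; 3/179]
x' − x̄ = [-2340/179, 117/179] = K·y
y = (KᵀK)⁻¹·Kᵀ·(x' − x̄) = [39]
z = y + H·x̄ = [39] + [-36] = [3]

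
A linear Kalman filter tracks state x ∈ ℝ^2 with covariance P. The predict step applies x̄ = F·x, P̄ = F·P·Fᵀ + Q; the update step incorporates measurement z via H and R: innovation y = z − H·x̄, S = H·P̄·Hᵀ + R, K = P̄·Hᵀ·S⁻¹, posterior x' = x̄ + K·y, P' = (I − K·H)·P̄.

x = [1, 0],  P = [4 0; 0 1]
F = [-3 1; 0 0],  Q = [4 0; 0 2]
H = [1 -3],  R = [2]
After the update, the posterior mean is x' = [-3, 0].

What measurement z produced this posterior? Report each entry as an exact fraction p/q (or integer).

z = [-3]

x̄ = F·x = [-3, 0]
P̄ = F·P·Fᵀ + Q = [41 0; 0 2]
S = H·P̄·Hᵀ + R = [61]
K = P̄·Hᵀ·S⁻¹ = [41/61; -6/61]
x' − x̄ = [0, 0] = K·y
y = (KᵀK)⁻¹·Kᵀ·(x' − x̄) = [0]
z = y + H·x̄ = [0] + [-3] = [-3]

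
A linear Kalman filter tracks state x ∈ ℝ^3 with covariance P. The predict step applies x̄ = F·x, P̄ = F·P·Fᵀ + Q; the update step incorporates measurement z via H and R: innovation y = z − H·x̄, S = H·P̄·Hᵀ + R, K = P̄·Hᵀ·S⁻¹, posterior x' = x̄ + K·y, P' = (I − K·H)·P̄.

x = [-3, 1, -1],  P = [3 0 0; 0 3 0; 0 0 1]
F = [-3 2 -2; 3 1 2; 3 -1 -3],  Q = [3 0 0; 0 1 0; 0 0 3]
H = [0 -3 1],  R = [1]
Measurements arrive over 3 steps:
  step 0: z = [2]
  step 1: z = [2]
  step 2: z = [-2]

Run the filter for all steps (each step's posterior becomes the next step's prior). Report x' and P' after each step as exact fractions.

step 0: x' = [1121/125, -673/250, -749/125], P' = [4598/125 -1037/125 -3087/125; -1037/125 1181/250 1728/125; -3087/125 1728/125 5178/125]
step 1: x' = [-7146167/337263, 9475039/674526, 29776391/674526], P' = [62232736/337263 -44933098/337263 -134765723/337263; -44933098/337263 66534797/674526 199466347/674526; -134765723/337263 199466347/674526 598659185/674526]
step 2: x' = [110682325434/34984079975, -118210654161/34984079975, -424818907052/34984079975], P' = [1621321457179/34984079975 -1087025914141/34984079975 -3261100166837/34984079975; -1087025914141/34984079975 808711023114/34984079975 2421587052773/34984079975; -3261100166837/34984079975 2421587052773/34984079975 7286106514061/34984079975]

step 0: x̄ = F·x = [13, -10, -7]
step 0: P̄ = F·P·Fᵀ + Q = [46 -25 -27; -25 35 18; -27 18 42]
step 0: y = z − H·x̄ = [-21]
step 0: S = H·P̄·Hᵀ + R = [250]
step 0: K = P̄·Hᵀ·S⁻¹ = [24/125; -87/250; -6/125]
step 0: x' = x̄ + K·y = [1121/125, -673/250, -749/125]
step 0: P' = (I − K·H)·P̄ = [4598/125 -1037/125 -3087/125; -1037/125 1181/250 1728/125; -3087/125 1728/125 5178/125]
step 1: x̄ = F·x = [-2538/125, 3057/250, 11893/250]
step 1: P̄ = F·P·Fᵀ + Q = [26407/125 -23524/125 -37001/125; -23524/125 52911/250 20689/250; -37001/125 20689/250 322211/250]
step 1: y = z − H·x̄ = [-1111/125]
step 1: S = H·P̄·Hᵀ + R = [337263/125]
step 1: K = P̄·Hᵀ·S⁻¹ = [33571/337263; -69022/337263; 130072/337263]
step 1: x' = x̄ + K·y = [-7146167/337263, 9475039/674526, 29776391/674526]
step 1: P' = (I − K·H)·P̄ = [62232736/337263 -44933098/337263 -134765723/337263; -44933098/337263 66534797/674526 199466347/674526; -134765723/337263 199466347/674526 598659185/674526]
step 2: x̄ = F·x = [1137149/337263, 26150819/674526, -70840607/337263]
step 2: P̄ = F·P·Fᵀ + Q = [15637489/337263 -9022468/337263 -38279611/337263; -9022468/337263 606326171/674526 -1363519028/337263; -38279611/337263 -1363519028/337263 6582120787/337263]
step 2: y = z − H·x̄ = [218784619/674526]
step 2: S = H·P̄·Hᵀ + R = [34984079975/674526]
step 2: K = P̄·Hᵀ·S⁻¹ = [-22424414/34984079975; -4546016569/34984079975; 21345355742/34984079975]
step 2: x' = x̄ + K·y = [110682325434/34984079975, -118210654161/34984079975, -424818907052/34984079975]
step 2: P' = (I − K·H)·P̄ = [1621321457179/34984079975 -1087025914141/34984079975 -3261100166837/34984079975; -1087025914141/34984079975 808711023114/34984079975 2421587052773/34984079975; -3261100166837/34984079975 2421587052773/34984079975 7286106514061/34984079975]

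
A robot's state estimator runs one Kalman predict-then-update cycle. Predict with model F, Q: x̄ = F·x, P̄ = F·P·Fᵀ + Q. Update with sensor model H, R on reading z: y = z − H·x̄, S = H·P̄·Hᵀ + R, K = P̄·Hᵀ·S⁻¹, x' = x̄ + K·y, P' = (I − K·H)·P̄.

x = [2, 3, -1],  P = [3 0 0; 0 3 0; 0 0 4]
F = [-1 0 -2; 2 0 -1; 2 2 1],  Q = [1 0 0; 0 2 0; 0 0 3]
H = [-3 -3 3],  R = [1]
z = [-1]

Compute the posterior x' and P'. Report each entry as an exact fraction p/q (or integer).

x̄ = F·x = [0, 5, 9]
P̄ = F·P·Fᵀ + Q = [20 2 -14; 2 18 8; -14 8 31]
y = z − H·x̄ = [-13]
S = H·P̄·Hᵀ + R = [766]
K = P̄·Hᵀ·S⁻¹ = [-54/383; -18/383; 111/766]
x' = x̄ + K·y = [702/383, 2149/383, 5451/766]
P' = (I − K·H)·P̄ = [1828/383 -1178/383 632/383; -1178/383 6246/383 5062/383; 632/383 5062/383 11425/766]

x' = [702/383, 2149/383, 5451/766]
P' = [1828/383 -1178/383 632/383; -1178/383 6246/383 5062/383; 632/383 5062/383 11425/766]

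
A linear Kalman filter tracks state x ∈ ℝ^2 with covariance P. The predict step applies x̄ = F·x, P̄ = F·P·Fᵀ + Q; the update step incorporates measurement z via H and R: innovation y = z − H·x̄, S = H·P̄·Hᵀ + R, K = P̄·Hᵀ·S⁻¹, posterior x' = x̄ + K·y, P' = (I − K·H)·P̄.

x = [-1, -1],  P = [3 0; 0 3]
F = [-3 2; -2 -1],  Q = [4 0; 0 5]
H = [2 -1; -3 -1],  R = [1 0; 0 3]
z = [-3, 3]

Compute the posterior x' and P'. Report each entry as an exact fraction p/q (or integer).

x' = [-22279/18814, 6477/9407]
P' = [2993/18814 1092/9407; 1092/9407 7548/9407]

x̄ = F·x = [1, 3]
P̄ = F·P·Fᵀ + Q = [43 12; 12 20]
y = z − H·x̄ = [-2, 9]
S = H·P̄·Hᵀ + R = [145 -226; -226 482]
K = P̄·Hᵀ·S⁻¹ = [1901/9407 -3721/18814; -5364/9407 -3608/9407]
x' = x̄ + K·y = [-22279/18814, 6477/9407]
P' = (I − K·H)·P̄ = [2993/18814 1092/9407; 1092/9407 7548/9407]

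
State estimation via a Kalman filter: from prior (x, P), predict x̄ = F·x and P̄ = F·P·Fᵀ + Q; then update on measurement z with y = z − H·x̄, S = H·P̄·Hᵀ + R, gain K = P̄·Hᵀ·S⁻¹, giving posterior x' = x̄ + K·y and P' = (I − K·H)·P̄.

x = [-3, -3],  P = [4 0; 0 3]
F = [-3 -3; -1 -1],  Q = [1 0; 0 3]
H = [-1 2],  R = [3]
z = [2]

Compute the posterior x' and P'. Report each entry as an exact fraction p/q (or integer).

x' = [238/23, 130/23]
P' = [988/23 461/23; 461/23 229/23]

x̄ = F·x = [18, 6]
P̄ = F·P·Fᵀ + Q = [64 21; 21 10]
y = z − H·x̄ = [8]
S = H·P̄·Hᵀ + R = [23]
K = P̄·Hᵀ·S⁻¹ = [-22/23; -1/23]
x' = x̄ + K·y = [238/23, 130/23]
P' = (I − K·H)·P̄ = [988/23 461/23; 461/23 229/23]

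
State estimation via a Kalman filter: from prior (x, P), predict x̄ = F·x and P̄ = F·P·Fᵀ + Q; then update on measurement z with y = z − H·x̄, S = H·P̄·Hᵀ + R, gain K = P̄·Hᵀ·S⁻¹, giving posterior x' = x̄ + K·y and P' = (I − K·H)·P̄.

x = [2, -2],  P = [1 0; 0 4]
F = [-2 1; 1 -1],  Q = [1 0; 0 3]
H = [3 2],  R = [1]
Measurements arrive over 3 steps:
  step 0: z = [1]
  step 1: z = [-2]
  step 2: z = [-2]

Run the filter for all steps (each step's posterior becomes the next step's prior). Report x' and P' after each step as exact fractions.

step 0: x' = [-29/14, 73/21], P' = [51/14 -37/7; -37/7 166/21]
step 1: x' = [1/20, -2801/2740], P' = [103/20 -149/20; -149/20 30169/2740]
step 2: x' = [-751067/479529, 648137/479529], P' = [2576663/479529 -3728117/479529; -3728117/479529 11012113/959058]

step 0: x̄ = F·x = [-6, 4]
step 0: P̄ = F·P·Fᵀ + Q = [9 -6; -6 8]
step 0: y = z − H·x̄ = [11]
step 0: S = H·P̄·Hᵀ + R = [42]
step 0: K = P̄·Hᵀ·S⁻¹ = [5/14; -1/21]
step 0: x' = x̄ + K·y = [-29/14, 73/21]
step 0: P' = (I − K·H)·P̄ = [51/14 -37/7; -37/7 166/21]
step 1: x̄ = F·x = [160/21, -233/42]
step 1: P̄ = F·P·Fᵀ + Q = [937/21 -652/21; -652/21 1055/42]
step 1: y = z − H·x̄ = [-289/21]
step 1: S = H·P̄·Hᵀ + R = [2740/21]
step 1: K = P̄·Hᵀ·S⁻¹ = [11/20; -901/2740]
step 1: x' = x̄ + K·y = [1/20, -2801/2740]
step 1: P' = (I − K·H)·P̄ = [103/20 -149/20; -149/20 30169/2740]
step 2: x̄ = F·x = [-615/548, 1469/1370]
step 2: P̄ = F·P·Fᵀ + Q = [34201/548 -11963/274; -11963/274 46663/1370]
step 2: y = z − H·x̄ = [-2131/2740]
step 2: S = H·P̄·Hᵀ + R = [479529/2740]
step 2: K = P̄·Hᵀ·S⁻¹ = [273755/479529; -172238/479529]
step 2: x' = x̄ + K·y = [-751067/479529, 648137/479529]
step 2: P' = (I − K·H)·P̄ = [2576663/479529 -3728117/479529; -3728117/479529 11012113/959058]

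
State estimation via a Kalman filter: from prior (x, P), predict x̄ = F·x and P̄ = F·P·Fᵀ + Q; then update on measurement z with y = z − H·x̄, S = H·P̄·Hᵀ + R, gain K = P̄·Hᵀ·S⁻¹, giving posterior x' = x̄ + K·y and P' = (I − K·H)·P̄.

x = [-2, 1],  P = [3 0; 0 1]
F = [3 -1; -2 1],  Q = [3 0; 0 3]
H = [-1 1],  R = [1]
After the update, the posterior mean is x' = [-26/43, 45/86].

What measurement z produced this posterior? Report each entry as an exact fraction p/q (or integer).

x̄ = F·x = [-7, 5]
P̄ = F·P·Fᵀ + Q = [31 -19; -19 16]
S = H·P̄·Hᵀ + R = [86]
K = P̄·Hᵀ·S⁻¹ = [-25/43; 35/86]
x' − x̄ = [275/43, -385/86] = K·y
y = (KᵀK)⁻¹·Kᵀ·(x' − x̄) = [-11]
z = y + H·x̄ = [-11] + [12] = [1]

z = [1]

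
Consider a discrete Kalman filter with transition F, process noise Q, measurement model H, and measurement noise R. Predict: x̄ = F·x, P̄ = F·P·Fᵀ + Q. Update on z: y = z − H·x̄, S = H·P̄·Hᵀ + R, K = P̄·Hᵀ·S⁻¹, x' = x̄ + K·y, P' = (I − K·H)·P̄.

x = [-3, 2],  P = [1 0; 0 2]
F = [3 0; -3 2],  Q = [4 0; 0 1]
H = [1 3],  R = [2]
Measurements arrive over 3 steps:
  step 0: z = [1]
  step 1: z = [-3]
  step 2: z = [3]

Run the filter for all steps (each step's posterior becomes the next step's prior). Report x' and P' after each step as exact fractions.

step 0: x' = [-701/123, 98/41], P' = [1403/123 -159/41; -159/41 63/41]
step 1: x' = [40001/31167, -4788/3463], P' = [310435/31167 -12321/3463; -12321/3463 5149/3463]
step 2: x' = [-19900829/7098483, 647644/338023], P' = [23220457/2366161 -1184669/338023; -1184669/338023 70871/48289]

step 0: x̄ = F·x = [-9, 13]
step 0: P̄ = F·P·Fᵀ + Q = [13 -9; -9 18]
step 0: y = z − H·x̄ = [-29]
step 0: S = H·P̄·Hᵀ + R = [123]
step 0: K = P̄·Hᵀ·S⁻¹ = [-14/123; 15/41]
step 0: x' = x̄ + K·y = [-701/123, 98/41]
step 0: P' = (I − K·H)·P̄ = [1403/123 -159/41; -159/41 63/41]
step 1: x̄ = F·x = [-701/41, 897/41]
step 1: P̄ = F·P·Fᵀ + Q = [4373/41 -5163/41; -5163/41 6410/41]
step 1: y = z − H·x̄ = [-2113/41]
step 1: S = H·P̄·Hᵀ + R = [31167/41]
step 1: K = P̄·Hᵀ·S⁻¹ = [-11116/31167; 1563/3463]
step 1: x' = x̄ + K·y = [40001/31167, -4788/3463]
step 1: P' = (I − K·H)·P̄ = [310435/31167 -12321/3463; -12321/3463 5149/3463]
step 2: x̄ = F·x = [40001/10389, -68729/10389]
step 2: P̄ = F·P·Fᵀ + Q = [324287/3463 -384361/3463; -384361/3463 482346/3463]
step 2: y = z − H·x̄ = [197353/10389]
step 2: S = H·P̄·Hᵀ + R = [2366161/3463]
step 2: K = P̄·Hᵀ·S⁻¹ = [-828796/2366161; 151811/338023]
step 2: x' = x̄ + K·y = [-19900829/7098483, 647644/338023]
step 2: P' = (I − K·H)·P̄ = [23220457/2366161 -1184669/338023; -1184669/338023 70871/48289]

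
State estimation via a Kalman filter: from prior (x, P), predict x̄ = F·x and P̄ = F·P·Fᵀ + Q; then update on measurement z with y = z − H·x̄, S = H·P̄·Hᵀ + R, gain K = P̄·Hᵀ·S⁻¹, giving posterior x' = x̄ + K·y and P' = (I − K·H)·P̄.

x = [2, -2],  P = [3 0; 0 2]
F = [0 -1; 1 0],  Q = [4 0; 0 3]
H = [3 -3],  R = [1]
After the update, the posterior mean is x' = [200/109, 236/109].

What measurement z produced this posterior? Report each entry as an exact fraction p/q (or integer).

z = [-1]

x̄ = F·x = [2, 2]
P̄ = F·P·Fᵀ + Q = [6 0; 0 6]
S = H·P̄·Hᵀ + R = [109]
K = P̄·Hᵀ·S⁻¹ = [18/109; -18/109]
x' − x̄ = [-18/109, 18/109] = K·y
y = (KᵀK)⁻¹·Kᵀ·(x' − x̄) = [-1]
z = y + H·x̄ = [-1] + [0] = [-1]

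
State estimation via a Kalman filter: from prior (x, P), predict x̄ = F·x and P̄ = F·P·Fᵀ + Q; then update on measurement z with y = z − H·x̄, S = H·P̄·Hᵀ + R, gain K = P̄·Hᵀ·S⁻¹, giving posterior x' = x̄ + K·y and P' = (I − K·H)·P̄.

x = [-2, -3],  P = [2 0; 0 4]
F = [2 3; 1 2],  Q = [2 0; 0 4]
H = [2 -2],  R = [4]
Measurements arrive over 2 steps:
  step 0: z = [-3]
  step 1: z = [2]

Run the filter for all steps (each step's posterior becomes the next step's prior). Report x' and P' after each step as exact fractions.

step 0: x' = [-106/13, -83/13], P' = [274/13 256/13; 256/13 250/13]
step 1: x' = [71/161, -428/1127], P' = [756/23 4920/161; 4920/161 32950/1127]

step 0: x̄ = F·x = [-13, -8]
step 0: P̄ = F·P·Fᵀ + Q = [46 28; 28 22]
step 0: y = z − H·x̄ = [7]
step 0: S = H·P̄·Hᵀ + R = [52]
step 0: K = P̄·Hᵀ·S⁻¹ = [9/13; 3/13]
step 0: x' = x̄ + K·y = [-106/13, -83/13]
step 0: P' = (I − K·H)·P̄ = [274/13 256/13; 256/13 250/13]
step 1: x̄ = F·x = [-461/13, -272/13]
step 1: P̄ = F·P·Fᵀ + Q = [6444/13 3840/13; 3840/13 2350/13]
step 1: y = z − H·x̄ = [404/13]
step 1: S = H·P̄·Hᵀ + R = [4508/13]
step 1: K = P̄·Hᵀ·S⁻¹ = [186/161; 745/1127]
step 1: x' = x̄ + K·y = [71/161, -428/1127]
step 1: P' = (I − K·H)·P̄ = [756/23 4920/161; 4920/161 32950/1127]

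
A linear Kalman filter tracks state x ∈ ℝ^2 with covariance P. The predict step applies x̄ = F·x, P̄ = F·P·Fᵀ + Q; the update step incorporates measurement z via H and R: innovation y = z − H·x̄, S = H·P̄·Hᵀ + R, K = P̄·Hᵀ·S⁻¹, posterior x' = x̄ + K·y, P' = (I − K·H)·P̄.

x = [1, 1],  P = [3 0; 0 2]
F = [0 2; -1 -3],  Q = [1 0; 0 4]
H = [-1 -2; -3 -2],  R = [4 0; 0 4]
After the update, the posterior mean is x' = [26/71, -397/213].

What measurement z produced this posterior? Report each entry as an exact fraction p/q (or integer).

x̄ = F·x = [2, -4]
P̄ = F·P·Fᵀ + Q = [9 -12; -12 25]
S = H·P̄·Hᵀ + R = [65 31; 31 41]
K = P̄·Hᵀ·S⁻¹ = [59/142 -55/142; -281/426 67/426]
x' − x̄ = [-116/71, 455/213] = K·y
y = (KᵀK)⁻¹·Kᵀ·(x' − x̄) = [-3, 1]
z = y + H·x̄ = [-3, 1] + [6, 2] = [3, 3]

z = [3, 3]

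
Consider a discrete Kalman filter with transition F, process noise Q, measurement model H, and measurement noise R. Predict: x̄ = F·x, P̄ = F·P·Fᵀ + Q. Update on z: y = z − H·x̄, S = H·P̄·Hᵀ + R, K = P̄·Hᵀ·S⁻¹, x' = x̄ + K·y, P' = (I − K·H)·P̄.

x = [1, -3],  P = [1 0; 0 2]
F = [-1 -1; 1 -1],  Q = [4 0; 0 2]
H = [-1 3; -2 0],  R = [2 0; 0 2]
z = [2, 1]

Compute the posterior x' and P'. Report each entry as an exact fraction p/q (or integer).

x̄ = F·x = [2, 4]
P̄ = F·P·Fᵀ + Q = [7 1; 1 5]
y = z − H·x̄ = [-8, 5]
S = H·P̄·Hᵀ + R = [48 8; 8 30]
K = P̄·Hᵀ·S⁻¹ = [-1/172 -20/43; 109/344 -13/86]
x' = x̄ + K·y = [-12/43, 61/86]
P' = (I − K·H)·P̄ = [20/43 13/86; 13/86 45/172]

x' = [-12/43, 61/86]
P' = [20/43 13/86; 13/86 45/172]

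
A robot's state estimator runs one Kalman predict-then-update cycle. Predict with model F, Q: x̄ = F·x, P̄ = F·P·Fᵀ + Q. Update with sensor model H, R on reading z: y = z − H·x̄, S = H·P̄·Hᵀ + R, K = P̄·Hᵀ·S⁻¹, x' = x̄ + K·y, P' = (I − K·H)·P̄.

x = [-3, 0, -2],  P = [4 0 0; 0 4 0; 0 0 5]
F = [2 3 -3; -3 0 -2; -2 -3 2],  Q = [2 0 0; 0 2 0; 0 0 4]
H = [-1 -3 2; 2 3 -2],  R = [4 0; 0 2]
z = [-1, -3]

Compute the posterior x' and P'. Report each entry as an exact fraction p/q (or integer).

x' = [-63115/13499, 76278/13499, 72660/13499]
P' = [66045/13499 -76659/13499 -60298/13499; -76659/13499 138089/13499 140518/13499; -60298/13499 140518/13499 160628/13499]

x̄ = F·x = [0, 13, 2]
P̄ = F·P·Fᵀ + Q = [99 6 -82; 6 58 4; -82 4 76]
y = z − H·x̄ = [34, -38]
S = H·P̄·Hᵀ + R = [1245 -1522; -1522 1904]
K = P̄·Hᵀ·S⁻¹ = [10834/13499 22709/26998; -14143/13499 -20087/26998; -10000/13499 -10149/13499]
x' = x̄ + K·y = [-63115/13499, 76278/13499, 72660/13499]
P' = (I − K·H)·P̄ = [66045/13499 -76659/13499 -60298/13499; -76659/13499 138089/13499 140518/13499; -60298/13499 140518/13499 160628/13499]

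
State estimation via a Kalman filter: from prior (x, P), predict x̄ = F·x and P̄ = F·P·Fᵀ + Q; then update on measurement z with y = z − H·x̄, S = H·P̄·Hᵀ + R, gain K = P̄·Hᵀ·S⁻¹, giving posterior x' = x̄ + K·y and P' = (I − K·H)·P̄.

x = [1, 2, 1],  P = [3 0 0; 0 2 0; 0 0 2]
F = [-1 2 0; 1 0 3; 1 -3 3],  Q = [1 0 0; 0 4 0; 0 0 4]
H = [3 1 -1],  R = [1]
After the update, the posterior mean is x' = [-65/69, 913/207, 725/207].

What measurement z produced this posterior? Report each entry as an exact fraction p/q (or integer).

x̄ = F·x = [3, 4, -2]
P̄ = F·P·Fᵀ + Q = [12 -3 -15; -3 25 21; -15 21 43]
S = H·P̄·Hᵀ + R = [207]
K = P̄·Hᵀ·S⁻¹ = [16/69; -5/207; -67/207]
x' − x̄ = [-272/69, 85/207, 1139/207] = K·y
y = (KᵀK)⁻¹·Kᵀ·(x' − x̄) = [-17]
z = y + H·x̄ = [-17] + [15] = [-2]

z = [-2]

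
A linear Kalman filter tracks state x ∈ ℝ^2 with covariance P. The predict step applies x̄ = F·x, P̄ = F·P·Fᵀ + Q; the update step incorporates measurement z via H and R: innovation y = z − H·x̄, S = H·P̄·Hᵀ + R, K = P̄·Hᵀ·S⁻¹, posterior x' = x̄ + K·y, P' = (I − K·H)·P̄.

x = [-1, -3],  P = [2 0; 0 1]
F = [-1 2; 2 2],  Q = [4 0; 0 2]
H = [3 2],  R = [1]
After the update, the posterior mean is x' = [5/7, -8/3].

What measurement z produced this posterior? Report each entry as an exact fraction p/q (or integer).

z = [-3]

x̄ = F·x = [-5, -8]
P̄ = F·P·Fᵀ + Q = [10 0; 0 14]
S = H·P̄·Hᵀ + R = [147]
K = P̄·Hᵀ·S⁻¹ = [10/49; 4/21]
x' − x̄ = [40/7, 16/3] = K·y
y = (KᵀK)⁻¹·Kᵀ·(x' − x̄) = [28]
z = y + H·x̄ = [28] + [-31] = [-3]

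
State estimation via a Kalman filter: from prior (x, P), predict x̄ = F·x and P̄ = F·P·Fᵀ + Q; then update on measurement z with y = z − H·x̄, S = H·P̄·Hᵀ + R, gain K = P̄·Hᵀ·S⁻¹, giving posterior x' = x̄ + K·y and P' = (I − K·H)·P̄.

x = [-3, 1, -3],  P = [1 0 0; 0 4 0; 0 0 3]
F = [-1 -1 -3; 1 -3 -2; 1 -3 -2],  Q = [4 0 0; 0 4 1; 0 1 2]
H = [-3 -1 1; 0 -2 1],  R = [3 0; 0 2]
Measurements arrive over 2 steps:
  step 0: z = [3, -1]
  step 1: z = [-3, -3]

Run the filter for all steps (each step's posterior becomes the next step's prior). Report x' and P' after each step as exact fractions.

step 0: x' = [-15668/12679, -11020/12679, -27289/12679], P' = [8729/12679 12199/12679 25504/12679; 12199/12679 54991/12679 89830/12679; 25504/12679 89830/12679 163390/12679]
step 1: x' = [288783843/421371179, 582479616/421371179, 82582233/421371179], P' = [272501684/421371179 299830484/421371179 666587072/421371179; 299830484/421371179 1272239781/421371179 2024476518/421371179; 666587072/421371179 2024476518/421371179 3768485766/421371179]

step 0: x̄ = F·x = [11, 0, 0]
step 0: P̄ = F·P·Fᵀ + Q = [36 29 29; 29 53 50; 29 50 51]
step 0: y = z − H·x̄ = [36, -1]
step 0: S = H·P̄·Hᵀ + R = [331 94; 94 65]
step 0: K = P̄·Hᵀ·S⁻¹ = [-4294/12679 553/12679; -586/12679 -10076/12679; -984/12679 -8135/12679]
step 0: x' = x̄ + K·y = [-15668/12679, -11020/12679, -27289/12679]
step 0: P' = (I − K·H)·P̄ = [8729/12679 12199/12679 25504/12679; 12199/12679 54991/12679 89830/12679; 25504/12679 89830/12679 163390/12679]
step 1: x̄ = F·x = [108555/12679, 71970/12679, 71970/12679]
step 1: P̄ = F·P·Fᵀ + Q = [2301348/12679 2123608/12679 2123608/12679; 2123608/12679 2110674/12679 2072637/12679; 2123608/12679 2072637/12679 2085316/12679]
step 1: y = z − H·x̄ = [287628/12679, 33933/12679]
step 1: S = H·P̄·Hᵀ + R = [20800885/12679 6459577/12679; 6459577/12679 2262822/12679]
step 1: K = P̄·Hᵀ·S⁻¹ = [-150249488/421371179 33463052/421371179; -49084905/421371179 -260001522/421371179; -85250656/421371179 -140233635/421371179]
step 1: x' = x̄ + K·y = [288783843/421371179, 582479616/421371179, 82582233/421371179]
step 1: P' = (I − K·H)·P̄ = [272501684/421371179 299830484/421371179 666587072/421371179; 299830484/421371179 1272239781/421371179 2024476518/421371179; 666587072/421371179 2024476518/421371179 3768485766/421371179]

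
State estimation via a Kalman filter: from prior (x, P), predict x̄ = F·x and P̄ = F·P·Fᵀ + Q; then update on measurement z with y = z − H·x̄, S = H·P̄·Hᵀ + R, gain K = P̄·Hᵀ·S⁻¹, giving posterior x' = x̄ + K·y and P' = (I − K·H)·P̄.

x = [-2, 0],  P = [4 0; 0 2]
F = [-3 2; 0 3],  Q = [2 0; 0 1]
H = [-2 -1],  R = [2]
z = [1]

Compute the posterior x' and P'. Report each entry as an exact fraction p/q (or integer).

x' = [166/253, -559/253]
P' = [822/253 -1436/253; -1436/253 2958/253]

x̄ = F·x = [6, 0]
P̄ = F·P·Fᵀ + Q = [46 12; 12 19]
y = z − H·x̄ = [13]
S = H·P̄·Hᵀ + R = [253]
K = P̄·Hᵀ·S⁻¹ = [-104/253; -43/253]
x' = x̄ + K·y = [166/253, -559/253]
P' = (I − K·H)·P̄ = [822/253 -1436/253; -1436/253 2958/253]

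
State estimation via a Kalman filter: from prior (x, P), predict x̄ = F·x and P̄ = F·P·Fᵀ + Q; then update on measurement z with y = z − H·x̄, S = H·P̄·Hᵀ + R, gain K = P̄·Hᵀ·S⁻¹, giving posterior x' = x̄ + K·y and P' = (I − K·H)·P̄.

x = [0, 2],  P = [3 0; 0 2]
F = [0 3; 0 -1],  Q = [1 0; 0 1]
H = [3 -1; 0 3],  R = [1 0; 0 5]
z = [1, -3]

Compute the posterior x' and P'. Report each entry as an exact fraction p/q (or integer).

x̄ = F·x = [6, -2]
P̄ = F·P·Fᵀ + Q = [19 -6; -6 3]
y = z − H·x̄ = [-19, 3]
S = H·P̄·Hᵀ + R = [211 -63; -63 32]
K = P̄·Hᵀ·S⁻¹ = [882/2783 171/2783; -105/2783 576/2783]
x' = x̄ + K·y = [453/2783, -1843/2783]
P' = (I − K·H)·P̄ = [389/2783 285/2783; 285/2783 960/2783]

x' = [453/2783, -1843/2783]
P' = [389/2783 285/2783; 285/2783 960/2783]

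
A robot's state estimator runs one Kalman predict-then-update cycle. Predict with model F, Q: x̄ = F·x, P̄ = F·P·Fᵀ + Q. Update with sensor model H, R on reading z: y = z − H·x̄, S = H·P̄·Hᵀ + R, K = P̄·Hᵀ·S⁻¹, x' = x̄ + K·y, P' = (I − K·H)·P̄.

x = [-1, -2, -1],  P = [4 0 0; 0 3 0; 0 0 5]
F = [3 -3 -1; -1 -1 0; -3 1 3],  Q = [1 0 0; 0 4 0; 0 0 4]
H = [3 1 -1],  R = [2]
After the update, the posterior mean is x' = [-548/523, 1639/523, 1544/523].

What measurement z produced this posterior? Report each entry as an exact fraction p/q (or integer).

x̄ = F·x = [4, 3, -2]
P̄ = F·P·Fᵀ + Q = [69 -3 -60; -3 11 9; -60 9 88]
S = H·P̄·Hᵀ + R = [1046]
K = P̄·Hᵀ·S⁻¹ = [132/523; -7/1046; -259/1046]
x' − x̄ = [-2640/523, 70/523, 2590/523] = K·y
y = (KᵀK)⁻¹·Kᵀ·(x' − x̄) = [-20]
z = y + H·x̄ = [-20] + [17] = [-3]

z = [-3]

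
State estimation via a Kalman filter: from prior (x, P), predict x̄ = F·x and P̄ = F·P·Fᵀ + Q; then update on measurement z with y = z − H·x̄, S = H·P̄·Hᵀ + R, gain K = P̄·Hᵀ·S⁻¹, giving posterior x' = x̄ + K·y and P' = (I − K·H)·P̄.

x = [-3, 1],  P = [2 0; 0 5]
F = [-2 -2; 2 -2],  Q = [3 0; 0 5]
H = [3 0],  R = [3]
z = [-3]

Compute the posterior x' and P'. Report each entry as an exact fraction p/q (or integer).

x' = [-89/94, -466/47]
P' = [31/94 6/47; 6/47 1335/47]

x̄ = F·x = [4, -8]
P̄ = F·P·Fᵀ + Q = [31 12; 12 33]
y = z − H·x̄ = [-15]
S = H·P̄·Hᵀ + R = [282]
K = P̄·Hᵀ·S⁻¹ = [31/94; 6/47]
x' = x̄ + K·y = [-89/94, -466/47]
P' = (I − K·H)·P̄ = [31/94 6/47; 6/47 1335/47]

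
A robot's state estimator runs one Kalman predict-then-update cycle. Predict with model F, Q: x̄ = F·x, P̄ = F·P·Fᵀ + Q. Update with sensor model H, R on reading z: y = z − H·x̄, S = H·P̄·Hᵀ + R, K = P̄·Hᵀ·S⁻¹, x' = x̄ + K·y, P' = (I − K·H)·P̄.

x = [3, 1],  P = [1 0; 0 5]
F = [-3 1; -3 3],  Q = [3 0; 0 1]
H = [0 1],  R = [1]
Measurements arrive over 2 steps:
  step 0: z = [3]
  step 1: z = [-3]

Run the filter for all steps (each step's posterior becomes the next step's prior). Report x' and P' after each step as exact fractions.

step 0: x̄ = F·x = [-8, -6]
step 0: P̄ = F·P·Fᵀ + Q = [17 24; 24 55]
step 0: y = z − H·x̄ = [9]
step 0: S = H·P̄·Hᵀ + R = [56]
step 0: K = P̄·Hᵀ·S⁻¹ = [3/7; 55/56]
step 0: x' = x̄ + K·y = [-29/7, 159/56]
step 0: P' = (I − K·H)·P̄ = [47/7 3/7; 3/7 55/56]
step 1: x̄ = F·x = [855/56, 1173/56]
step 1: P̄ = F·P·Fᵀ + Q = [3463/56 3261/56; 3261/56 3503/56]
step 1: y = z − H·x̄ = [-1341/56]
step 1: S = H·P̄·Hᵀ + R = [3559/56]
step 1: K = P̄·Hᵀ·S⁻¹ = [3261/3559; 3503/3559]
step 1: x' = x̄ + K·y = [-23751/3559, -9336/3559]
step 1: P' = (I − K·H)·P̄ = [30191/3559 3261/3559; 3261/3559 3503/3559]

step 0: x' = [-29/7, 159/56], P' = [47/7 3/7; 3/7 55/56]
step 1: x' = [-23751/3559, -9336/3559], P' = [30191/3559 3261/3559; 3261/3559 3503/3559]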